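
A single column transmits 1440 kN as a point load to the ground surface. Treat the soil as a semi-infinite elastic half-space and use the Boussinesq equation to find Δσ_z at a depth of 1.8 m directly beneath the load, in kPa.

Δσ_z ≈ 212 kPa

Boussinesq vertical stress below a point load on an elastic half-space:
Δσ_z = 3P/(2πz²) · [1 + (r/z)²]^(−5/2)
r/z = 0/1.8 = 0; [1+(r/z)²]^(−5/2) = 1.
Δσ_z = 3×1440/(2π×1.8²) × 1 = 212.21 × 1 = 212.2 kPa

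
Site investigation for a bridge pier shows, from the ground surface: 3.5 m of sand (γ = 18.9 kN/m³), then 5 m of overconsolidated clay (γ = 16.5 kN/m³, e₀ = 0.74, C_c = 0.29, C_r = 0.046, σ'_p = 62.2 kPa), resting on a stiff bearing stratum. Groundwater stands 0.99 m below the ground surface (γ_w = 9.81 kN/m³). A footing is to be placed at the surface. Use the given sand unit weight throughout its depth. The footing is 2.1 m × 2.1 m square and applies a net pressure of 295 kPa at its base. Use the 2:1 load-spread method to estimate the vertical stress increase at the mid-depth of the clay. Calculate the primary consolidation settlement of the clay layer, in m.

Mid-depth of clay below the ground surface: z = 3.5 + 5/2 = 6 m.
Total vertical stress at mid-clay: σ_v = 18.9×3.5 + 16.5×2.5 = 107.4 kPa.
Pore pressure: u = 9.81×(6 − 0.99) = 49.148 kPa.
Initial effective stress: σ'_0 = σ_v − u = 107.4 − 49.148 = 58.252 kPa.
Stress increase at mid-clay by the 2:1 spreading method:
Δσ = qBL/((B+z)(L+z)) = 295×2.1×2.1/((2.1+6)(2.1+6)) = 19.829 kPa
Final effective stress: σ'_f = 58.252 + 19.829 = 78.081 kPa.
σ'_f = 78.081 > σ'_p = 62.2 kPa, so the stress path crosses the preconsolidation pressure — recompression up to σ'_p, then virgin compression beyond:
S_c = H/(1+e₀)·[C_r·log₁₀(σ'_p/σ'_0) + C_c·log₁₀(σ'_f/σ'_p)]
    = 5/1.74 × [0.046×log₁₀(62.2/58.252) + 0.29×log₁₀(78.081/62.2)]
    = 2.8736 × [0.0013101 + 0.028639] = 0.08606 m

S_c ≈ 0.0861 m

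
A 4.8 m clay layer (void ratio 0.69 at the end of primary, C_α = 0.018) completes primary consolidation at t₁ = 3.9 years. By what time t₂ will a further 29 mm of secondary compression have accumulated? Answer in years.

S_s = C_α·H/(1+e_p)·log₁₀(t₂/t₁) ⇒ log₁₀(t₂/t₁) = S_s·(1+e_p)/(C_α·H).
log₁₀(t₂/t₁) = 0.029 × (1+0.69) / (0.018×4.8) = 0.5672
t₂ = t₁ × 10^0.5672 = 3.9 × 3.692 = 14.4 years

t₂ ≈ 14.4 years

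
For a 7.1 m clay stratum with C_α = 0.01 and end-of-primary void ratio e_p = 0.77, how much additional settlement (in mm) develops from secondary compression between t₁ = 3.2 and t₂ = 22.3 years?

S_s ≈ 33.8 mm

Secondary compression: S_s = C_α·H/(1+e_p)·log₁₀(t₂/t₁)
S_s = 0.01×7.1/(1+0.77)×log₁₀(22.3/3.2)
    = 0.04011 × 0.8432 = 0.03382 m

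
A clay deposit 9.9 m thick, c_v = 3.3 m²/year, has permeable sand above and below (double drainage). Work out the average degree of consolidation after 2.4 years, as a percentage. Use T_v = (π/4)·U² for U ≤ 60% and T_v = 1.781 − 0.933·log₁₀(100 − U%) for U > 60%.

U ≈ 63.5 %

Drainage path length: H_d = H/2 = 4.95 m (double drainage).
T_v = c_v·t/H_d² = 3.3×2.4/4.95² = 0.32323.
T_v = 0.32323 corresponds to the U > 60% branch:
U = 1 − 10^((1.781 − T_v)/0.933)/100 = 0.6349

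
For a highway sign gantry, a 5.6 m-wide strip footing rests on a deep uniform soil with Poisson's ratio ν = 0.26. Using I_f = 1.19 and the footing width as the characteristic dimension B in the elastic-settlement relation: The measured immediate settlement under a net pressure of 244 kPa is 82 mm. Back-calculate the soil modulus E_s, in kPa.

S_e = q·B·(1−ν²)/E_s · I_f  ⇒  E_s = q·B·(1−ν²)·I_f / S_e.
E_s = 244 × 5.6 × 0.9324 × 1.19 / 0.082 = 18490 kPa

E_s ≈ 18500 kPa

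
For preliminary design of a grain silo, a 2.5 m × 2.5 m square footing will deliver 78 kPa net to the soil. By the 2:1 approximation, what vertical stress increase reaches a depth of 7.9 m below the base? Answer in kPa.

Δσ_z ≈ 4.51 kPa

By the 2:1 method the load spreads at 1 horizontal : 2 vertical, so at depth z the loaded area has grown by z in each plan dimension:
Δσ = qBL/((B+z)(L+z)) = 78×2.5×2.5/((2.5+7.9)(2.5+7.9)) = 4.5072 kPa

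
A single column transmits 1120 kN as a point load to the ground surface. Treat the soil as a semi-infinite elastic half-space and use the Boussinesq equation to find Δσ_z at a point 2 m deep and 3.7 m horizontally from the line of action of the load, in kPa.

Boussinesq vertical stress below a point load on an elastic half-space:
Δσ_z = 3P/(2πz²) · [1 + (r/z)²]^(−5/2)
r/z = 3.7/2 = 1.85; [1+(r/z)²]^(−5/2) = 0.024313.
Δσ_z = 3×1120/(2π×2²) × 0.024313 = 133.69 × 0.024313 = 3.25 kPa

Δσ_z ≈ 3.25 kPa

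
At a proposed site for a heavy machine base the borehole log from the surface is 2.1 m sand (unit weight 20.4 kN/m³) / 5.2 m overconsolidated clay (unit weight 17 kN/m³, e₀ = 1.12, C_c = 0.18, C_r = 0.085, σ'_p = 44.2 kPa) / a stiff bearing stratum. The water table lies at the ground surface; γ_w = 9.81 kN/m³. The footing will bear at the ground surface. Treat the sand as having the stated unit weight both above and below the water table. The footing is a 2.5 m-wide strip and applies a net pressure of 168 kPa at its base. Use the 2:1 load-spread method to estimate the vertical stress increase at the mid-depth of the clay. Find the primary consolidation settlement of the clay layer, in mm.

Mid-depth of clay below the ground surface: z = 2.1 + 5.2/2 = 4.7 m.
Total vertical stress at mid-clay: σ_v = 20.4×2.1 + 17×2.6 = 87.04 kPa.
Pore pressure: u = 9.81×(4.7 − 0) = 46.107 kPa.
Initial effective stress: σ'_0 = σ_v − u = 87.04 − 46.107 = 40.933 kPa.
Stress increase at mid-clay by the 2:1 spreading method:
Δσ = qB/(B+z) = 168×2.5/(2.5+4.7) = 58.333 kPa
Final effective stress: σ'_f = 40.933 + 58.333 = 99.266 kPa.
σ'_f = 99.266 > σ'_p = 44.2 kPa, so the stress path crosses the preconsolidation pressure — recompression up to σ'_p, then virgin compression beyond:
S_c = H/(1+e₀)·[C_r·log₁₀(σ'_p/σ'_0) + C_c·log₁₀(σ'_f/σ'_p)]
    = 5.2/2.12 × [0.085×log₁₀(44.2/40.933) + 0.18×log₁₀(99.266/44.2)]
    = 2.4528 × [0.0028346 + 0.063248] = 0.1621 m

S_c ≈ 162 mm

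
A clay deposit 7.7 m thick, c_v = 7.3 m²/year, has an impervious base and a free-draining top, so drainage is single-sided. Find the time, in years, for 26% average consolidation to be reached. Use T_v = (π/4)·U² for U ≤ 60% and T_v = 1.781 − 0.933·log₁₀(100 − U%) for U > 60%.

t ≈ 0.431 years

Drainage path length: H_d = H = 7.7 m (single drainage).
U ≤ 60%: T_v = (π/4)·U² = (π/4)×0.26² = 0.053093.
t = T_v·H_d²/c_v = 0.053093×7.7²/7.3 = 0.4312 years.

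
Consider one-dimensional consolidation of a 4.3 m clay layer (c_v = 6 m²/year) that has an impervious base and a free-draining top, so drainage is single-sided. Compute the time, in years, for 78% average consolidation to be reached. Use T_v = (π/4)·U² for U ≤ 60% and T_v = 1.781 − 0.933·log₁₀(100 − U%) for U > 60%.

Drainage path length: H_d = H = 4.3 m (single drainage).
U > 60%: T_v = 1.781 − 0.933·log₁₀(100 − 78) = 0.52852.
t = T_v·H_d²/c_v = 0.52852×4.3²/6 = 1.629 years.

t ≈ 1.63 years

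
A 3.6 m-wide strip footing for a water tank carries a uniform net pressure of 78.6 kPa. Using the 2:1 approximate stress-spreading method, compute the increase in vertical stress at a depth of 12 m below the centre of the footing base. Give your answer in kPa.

Δσ_z ≈ 18.1 kPa

By the 2:1 method the load spreads at 1 horizontal : 2 vertical, so at depth z the loaded area has grown by z in each plan dimension:
Δσ = qB/(B+z) = 78.6×3.6/(3.6+12) = 18.138 kPa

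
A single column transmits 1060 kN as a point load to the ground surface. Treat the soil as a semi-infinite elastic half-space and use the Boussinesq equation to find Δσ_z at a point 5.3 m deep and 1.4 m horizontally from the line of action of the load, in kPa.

Δσ_z ≈ 15.2 kPa

Boussinesq vertical stress below a point load on an elastic half-space:
Δσ_z = 3P/(2πz²) · [1 + (r/z)²]^(−5/2)
r/z = 1.4/5.3 = 0.26415; [1+(r/z)²]^(−5/2) = 0.84483.
Δσ_z = 3×1060/(2π×5.3²) × 0.84483 = 18.018 × 0.84483 = 15.22 kPa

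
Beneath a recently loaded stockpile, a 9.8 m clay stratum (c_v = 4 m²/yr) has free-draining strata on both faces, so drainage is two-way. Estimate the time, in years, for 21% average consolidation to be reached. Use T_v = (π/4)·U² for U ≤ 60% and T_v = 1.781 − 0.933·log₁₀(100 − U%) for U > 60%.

Drainage path length: H_d = H/2 = 4.9 m (double drainage).
U ≤ 60%: T_v = (π/4)·U² = (π/4)×0.21² = 0.034636.
t = T_v·H_d²/c_v = 0.034636×4.9²/4 = 0.2079 years.

t ≈ 0.208 years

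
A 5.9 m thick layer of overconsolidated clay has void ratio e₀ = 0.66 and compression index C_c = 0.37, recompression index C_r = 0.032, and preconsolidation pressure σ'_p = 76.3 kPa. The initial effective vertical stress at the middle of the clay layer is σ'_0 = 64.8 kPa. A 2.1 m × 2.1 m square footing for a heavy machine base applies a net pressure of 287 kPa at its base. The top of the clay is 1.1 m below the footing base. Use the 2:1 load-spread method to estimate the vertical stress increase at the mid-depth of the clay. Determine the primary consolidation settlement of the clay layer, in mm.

Mid-depth of clay below the footing base: z = 1.1 + 5.9/2 = 4.05 m.
Stress increase at mid-clay by the 2:1 spreading method:
Δσ = qBL/((B+z)(L+z)) = 287×2.1×2.1/((2.1+4.05)(2.1+4.05)) = 33.463 kPa
Final effective stress: σ'_f = 64.8 + 33.463 = 98.263 kPa.
σ'_f = 98.263 > σ'_p = 76.3 kPa, so the stress path crosses the preconsolidation pressure — recompression up to σ'_p, then virgin compression beyond:
S_c = H/(1+e₀)·[C_r·log₁₀(σ'_p/σ'_0) + C_c·log₁₀(σ'_f/σ'_p)]
    = 5.9/1.66 × [0.032×log₁₀(76.3/64.8) + 0.37×log₁₀(98.263/76.3)]
    = 3.5542 × [0.0022704 + 0.04065] = 0.1525 m

S_c ≈ 153 mm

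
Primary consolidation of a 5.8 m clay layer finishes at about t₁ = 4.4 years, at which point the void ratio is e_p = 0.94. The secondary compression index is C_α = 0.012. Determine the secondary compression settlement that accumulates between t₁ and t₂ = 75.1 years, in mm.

S_s ≈ 44.2 mm

Secondary compression: S_s = C_α·H/(1+e_p)·log₁₀(t₂/t₁)
S_s = 0.012×5.8/(1+0.94)×log₁₀(75.1/4.4)
    = 0.03588 × 1.232 = 0.04421 m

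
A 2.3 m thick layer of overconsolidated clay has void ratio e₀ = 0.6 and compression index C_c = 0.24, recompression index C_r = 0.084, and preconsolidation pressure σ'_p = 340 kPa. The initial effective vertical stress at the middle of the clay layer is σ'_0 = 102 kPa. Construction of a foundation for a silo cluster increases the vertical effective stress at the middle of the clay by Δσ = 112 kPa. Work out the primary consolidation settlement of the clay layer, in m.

Final effective stress: σ'_f = 102 + 112 = 214 kPa.
σ'_f = 214 ≤ σ'_p = 340 kPa, so the clay remains overconsolidated and only the recompression index applies:
S_c = C_r·H/(1+e₀)·log₁₀(σ'_f/σ'_0) = 0.084×2.3/1.6×log₁₀(214/102)
    = 0.12075 × 0.32181 = 0.03886 m

S_c ≈ 0.0389 m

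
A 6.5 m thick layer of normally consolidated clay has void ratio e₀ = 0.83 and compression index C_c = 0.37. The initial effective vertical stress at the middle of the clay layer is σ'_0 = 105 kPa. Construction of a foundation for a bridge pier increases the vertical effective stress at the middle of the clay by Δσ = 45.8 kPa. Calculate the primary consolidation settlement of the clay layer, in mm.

Final effective stress: σ'_f = σ'_0 + Δσ = 105 + 45.8 = 150.8 kPa.
Normally consolidated clay, so the full stress increment lies on the virgin compression line:
S_c = C_c·H/(1+e₀)·log₁₀(σ'_f/σ'_0) = 0.37×6.5/(1+0.83)×log₁₀(150.8/105)
    = 1.3142 × 0.15721 = 0.2066 m

S_c ≈ 207 mm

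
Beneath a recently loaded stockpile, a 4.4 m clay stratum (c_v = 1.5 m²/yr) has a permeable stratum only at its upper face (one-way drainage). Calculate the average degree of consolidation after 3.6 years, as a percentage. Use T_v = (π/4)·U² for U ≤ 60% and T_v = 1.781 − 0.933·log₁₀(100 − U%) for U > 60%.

Drainage path length: H_d = H = 4.4 m (single drainage).
T_v = c_v·t/H_d² = 1.5×3.6/4.4² = 0.27893.
T_v = 0.27893 corresponds to the U ≤ 60% branch:
U = √(4T_v/π) = 0.5959

U ≈ 59.6 %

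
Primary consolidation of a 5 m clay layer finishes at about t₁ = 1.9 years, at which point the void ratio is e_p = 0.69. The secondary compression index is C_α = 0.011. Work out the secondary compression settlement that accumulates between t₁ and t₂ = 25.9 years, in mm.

S_s ≈ 36.9 mm

Secondary compression: S_s = C_α·H/(1+e_p)·log₁₀(t₂/t₁)
S_s = 0.011×5/(1+0.69)×log₁₀(25.9/1.9)
    = 0.03254 × 1.135 = 0.03692 m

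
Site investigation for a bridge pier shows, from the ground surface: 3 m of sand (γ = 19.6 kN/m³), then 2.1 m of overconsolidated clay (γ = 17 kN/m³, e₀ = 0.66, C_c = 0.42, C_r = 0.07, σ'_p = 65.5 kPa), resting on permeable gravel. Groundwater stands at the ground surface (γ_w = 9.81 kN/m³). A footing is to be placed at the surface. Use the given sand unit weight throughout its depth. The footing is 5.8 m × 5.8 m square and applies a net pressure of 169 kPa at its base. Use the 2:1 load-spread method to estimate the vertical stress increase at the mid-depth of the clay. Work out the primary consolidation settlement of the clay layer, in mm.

Mid-depth of clay below the ground surface: z = 3 + 2.1/2 = 4.05 m.
Total vertical stress at mid-clay: σ_v = 19.6×3 + 17×1.05 = 76.65 kPa.
Pore pressure: u = 9.81×(4.05 − 0) = 39.73 kPa.
Initial effective stress: σ'_0 = σ_v − u = 76.65 − 39.73 = 36.92 kPa.
Stress increase at mid-clay by the 2:1 spreading method:
Δσ = qBL/((B+z)(L+z)) = 169×5.8×5.8/((5.8+4.05)(5.8+4.05)) = 58.596 kPa
Final effective stress: σ'_f = 36.92 + 58.596 = 95.516 kPa.
σ'_f = 95.516 > σ'_p = 65.5 kPa, so the stress path crosses the preconsolidation pressure — recompression up to σ'_p, then virgin compression beyond:
S_c = H/(1+e₀)·[C_r·log₁₀(σ'_p/σ'_0) + C_c·log₁₀(σ'_f/σ'_p)]
    = 2.1/1.66 × [0.07×log₁₀(65.5/36.92) + 0.42×log₁₀(95.516/65.5)]
    = 1.2651 × [0.017429 + 0.068811] = 0.1091 m

S_c ≈ 109 mm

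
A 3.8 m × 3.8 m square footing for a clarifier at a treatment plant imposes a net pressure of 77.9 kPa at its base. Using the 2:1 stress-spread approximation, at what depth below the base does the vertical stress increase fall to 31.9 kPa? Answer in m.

2:1 spreading — at depth z the loaded area has grown by z in each plan dimension:
qB²/(B+z)² = Δσ_z ⇒ z = B(√(q/Δσ_z) − 1) = 3.8×(√(77.9/31.9) − 1) = 2.138 m

z ≈ 2.14 m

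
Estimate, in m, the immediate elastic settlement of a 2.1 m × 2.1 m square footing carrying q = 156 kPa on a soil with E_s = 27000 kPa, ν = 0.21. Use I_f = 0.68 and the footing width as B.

S_e ≈ 0.00789 m

Immediate (elastic) settlement: S_e = q·B·(1−ν²)/E_s · I_f.
S_e = 156 × 2.1 × (1 − 0.21²) / 27000 × 0.68
    = 156 × 2.1 × 0.9559 / 27000 × 0.68
    = 0.007887 m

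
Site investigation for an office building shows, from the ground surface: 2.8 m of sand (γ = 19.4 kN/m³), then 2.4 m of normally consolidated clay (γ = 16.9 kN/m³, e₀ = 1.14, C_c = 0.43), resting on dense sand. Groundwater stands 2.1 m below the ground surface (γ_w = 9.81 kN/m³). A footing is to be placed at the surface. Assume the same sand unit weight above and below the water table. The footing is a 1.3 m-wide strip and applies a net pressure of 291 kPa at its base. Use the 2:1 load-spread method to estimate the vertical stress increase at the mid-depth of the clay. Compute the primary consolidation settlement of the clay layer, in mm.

Mid-depth of clay below the ground surface: z = 2.8 + 2.4/2 = 4 m.
Total vertical stress at mid-clay: σ_v = 19.4×2.8 + 16.9×1.2 = 74.6 kPa.
Pore pressure: u = 9.81×(4 − 2.1) = 18.639 kPa.
Initial effective stress: σ'_0 = σ_v − u = 74.6 − 18.639 = 55.961 kPa.
Stress increase at mid-clay by the 2:1 spreading method:
Δσ = qB/(B+z) = 291×1.3/(1.3+4) = 71.377 kPa
Final effective stress: σ'_f = σ'_0 + Δσ = 55.961 + 71.377 = 127.34 kPa.
Normally consolidated clay, so the full stress increment lies on the virgin compression line:
S_c = C_c·H/(1+e₀)·log₁₀(σ'_f/σ'_0) = 0.43×2.4/(1+1.14)×log₁₀(127.34/55.961)
    = 0.48224 × 0.35708 = 0.1722 m

S_c ≈ 172 mm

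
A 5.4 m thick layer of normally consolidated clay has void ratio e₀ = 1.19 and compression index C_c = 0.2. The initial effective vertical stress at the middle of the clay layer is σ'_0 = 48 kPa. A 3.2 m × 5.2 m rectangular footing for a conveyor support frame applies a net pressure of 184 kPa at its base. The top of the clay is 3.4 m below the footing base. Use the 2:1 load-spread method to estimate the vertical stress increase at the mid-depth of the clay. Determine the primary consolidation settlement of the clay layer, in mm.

Mid-depth of clay below the footing base: z = 3.4 + 5.4/2 = 6.1 m.
Stress increase at mid-clay by the 2:1 spreading method:
Δσ = qBL/((B+z)(L+z)) = 184×3.2×5.2/((3.2+6.1)(5.2+6.1)) = 29.135 kPa
Final effective stress: σ'_f = σ'_0 + Δσ = 48 + 29.135 = 77.135 kPa.
Normally consolidated clay, so the full stress increment lies on the virgin compression line:
S_c = C_c·H/(1+e₀)·log₁₀(σ'_f/σ'_0) = 0.2×5.4/(1+1.19)×log₁₀(77.135/48)
    = 0.49315 × 0.20601 = 0.1016 m

S_c ≈ 102 mm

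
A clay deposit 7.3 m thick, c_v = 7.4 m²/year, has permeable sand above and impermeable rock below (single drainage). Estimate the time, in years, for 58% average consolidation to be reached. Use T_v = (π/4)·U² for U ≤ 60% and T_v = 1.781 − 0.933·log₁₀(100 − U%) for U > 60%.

Drainage path length: H_d = H = 7.3 m (single drainage).
U ≤ 60%: T_v = (π/4)·U² = (π/4)×0.58² = 0.26421.
t = T_v·H_d²/c_v = 0.26421×7.3²/7.4 = 1.903 years.

t ≈ 1.9 years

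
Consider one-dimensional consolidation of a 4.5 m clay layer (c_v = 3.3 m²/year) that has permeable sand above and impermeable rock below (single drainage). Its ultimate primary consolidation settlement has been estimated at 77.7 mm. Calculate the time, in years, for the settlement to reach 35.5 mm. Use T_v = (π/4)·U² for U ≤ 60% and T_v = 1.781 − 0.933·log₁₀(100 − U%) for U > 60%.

Drainage path length: H_d = H = 4.5 m (single drainage).
U = S(t)/S_ult = 35.5/77.7 = 0.4569.
U ≤ 60%: T_v = (π/4)·U² = (π/4)×0.45689² = 0.16395.
t = T_v·H_d²/c_v = 0.16395×4.5²/3.3 = 1.006 years.

t ≈ 1.01 years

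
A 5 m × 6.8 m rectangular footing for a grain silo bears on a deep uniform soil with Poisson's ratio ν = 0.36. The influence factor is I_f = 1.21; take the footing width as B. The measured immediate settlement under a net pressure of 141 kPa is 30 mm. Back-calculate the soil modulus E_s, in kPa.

S_e = q·B·(1−ν²)/E_s · I_f  ⇒  E_s = q·B·(1−ν²)·I_f / S_e.
E_s = 141 × 5 × 0.8704 × 1.21 / 0.03 = 24750 kPa

E_s ≈ 24700 kPa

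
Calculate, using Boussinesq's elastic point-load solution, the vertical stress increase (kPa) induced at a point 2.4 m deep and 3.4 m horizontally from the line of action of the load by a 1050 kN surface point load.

Boussinesq vertical stress below a point load on an elastic half-space:
Δσ_z = 3P/(2πz²) · [1 + (r/z)²]^(−5/2)
r/z = 3.4/2.4 = 1.4167; [1+(r/z)²]^(−5/2) = 0.06378.
Δσ_z = 3×1050/(2π×2.4²) × 0.06378 = 87.038 × 0.06378 = 5.551 kPa

Δσ_z ≈ 5.55 kPa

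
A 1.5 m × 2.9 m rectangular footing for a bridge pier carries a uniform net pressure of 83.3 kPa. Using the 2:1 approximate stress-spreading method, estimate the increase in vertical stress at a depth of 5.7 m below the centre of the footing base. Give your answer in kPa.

By the 2:1 method the load spreads at 1 horizontal : 2 vertical, so at depth z the loaded area has grown by z in each plan dimension:
Δσ = qBL/((B+z)(L+z)) = 83.3×1.5×2.9/((1.5+5.7)(2.9+5.7)) = 5.852 kPa

Δσ_z ≈ 5.85 kPa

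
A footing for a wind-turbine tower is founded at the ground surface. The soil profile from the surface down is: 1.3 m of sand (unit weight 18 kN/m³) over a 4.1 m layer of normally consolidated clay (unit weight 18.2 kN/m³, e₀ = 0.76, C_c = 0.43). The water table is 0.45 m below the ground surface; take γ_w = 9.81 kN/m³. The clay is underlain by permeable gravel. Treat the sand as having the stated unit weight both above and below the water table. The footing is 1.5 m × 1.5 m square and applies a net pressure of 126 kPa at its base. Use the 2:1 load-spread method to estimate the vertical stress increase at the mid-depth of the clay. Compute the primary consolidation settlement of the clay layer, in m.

Mid-depth of clay below the ground surface: z = 1.3 + 4.1/2 = 3.35 m.
Total vertical stress at mid-clay: σ_v = 18×1.3 + 18.2×2.05 = 60.71 kPa.
Pore pressure: u = 9.81×(3.35 − 0.45) = 28.449 kPa.
Initial effective stress: σ'_0 = σ_v − u = 60.71 − 28.449 = 32.261 kPa.
Stress increase at mid-clay by the 2:1 spreading method:
Δσ = qBL/((B+z)(L+z)) = 126×1.5×1.5/((1.5+3.35)(1.5+3.35)) = 12.052 kPa
Final effective stress: σ'_f = σ'_0 + Δσ = 32.261 + 12.052 = 44.313 kPa.
Normally consolidated clay, so the full stress increment lies on the virgin compression line:
S_c = C_c·H/(1+e₀)·log₁₀(σ'_f/σ'_0) = 0.43×4.1/(1+0.76)×log₁₀(44.313/32.261)
    = 1.0017 × 0.13785 = 0.1381 m

S_c ≈ 0.138 m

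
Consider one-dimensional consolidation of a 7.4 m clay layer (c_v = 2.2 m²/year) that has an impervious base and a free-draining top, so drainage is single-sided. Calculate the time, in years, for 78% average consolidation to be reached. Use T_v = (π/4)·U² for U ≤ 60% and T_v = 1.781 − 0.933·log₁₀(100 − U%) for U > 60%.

Drainage path length: H_d = H = 7.4 m (single drainage).
U > 60%: T_v = 1.781 − 0.933·log₁₀(100 − 78) = 0.52852.
t = T_v·H_d²/c_v = 0.52852×7.4²/2.2 = 13.16 years.

t ≈ 13.2 years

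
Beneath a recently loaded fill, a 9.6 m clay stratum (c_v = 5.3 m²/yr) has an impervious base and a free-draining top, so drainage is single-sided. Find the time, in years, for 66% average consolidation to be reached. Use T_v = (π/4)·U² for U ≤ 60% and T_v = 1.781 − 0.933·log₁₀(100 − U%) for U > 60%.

Drainage path length: H_d = H = 9.6 m (single drainage).
U > 60%: T_v = 1.781 − 0.933·log₁₀(100 − 66) = 0.35213.
t = T_v·H_d²/c_v = 0.35213×9.6²/5.3 = 6.123 years.

t ≈ 6.12 years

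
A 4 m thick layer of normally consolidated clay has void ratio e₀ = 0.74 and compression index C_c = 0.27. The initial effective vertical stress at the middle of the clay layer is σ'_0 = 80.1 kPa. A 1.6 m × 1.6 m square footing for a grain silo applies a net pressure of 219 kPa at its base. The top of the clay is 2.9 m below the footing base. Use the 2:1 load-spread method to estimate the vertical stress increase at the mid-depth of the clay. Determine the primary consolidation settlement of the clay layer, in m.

Mid-depth of clay below the footing base: z = 2.9 + 4/2 = 4.9 m.
Stress increase at mid-clay by the 2:1 spreading method:
Δσ = qBL/((B+z)(L+z)) = 219×1.6×1.6/((1.6+4.9)(1.6+4.9)) = 13.27 kPa
Final effective stress: σ'_f = σ'_0 + Δσ = 80.1 + 13.27 = 93.37 kPa.
Normally consolidated clay, so the full stress increment lies on the virgin compression line:
S_c = C_c·H/(1+e₀)·log₁₀(σ'_f/σ'_0) = 0.27×4/(1+0.74)×log₁₀(93.37/80.1)
    = 0.62069 × 0.066575 = 0.04132 m

S_c ≈ 0.0413 m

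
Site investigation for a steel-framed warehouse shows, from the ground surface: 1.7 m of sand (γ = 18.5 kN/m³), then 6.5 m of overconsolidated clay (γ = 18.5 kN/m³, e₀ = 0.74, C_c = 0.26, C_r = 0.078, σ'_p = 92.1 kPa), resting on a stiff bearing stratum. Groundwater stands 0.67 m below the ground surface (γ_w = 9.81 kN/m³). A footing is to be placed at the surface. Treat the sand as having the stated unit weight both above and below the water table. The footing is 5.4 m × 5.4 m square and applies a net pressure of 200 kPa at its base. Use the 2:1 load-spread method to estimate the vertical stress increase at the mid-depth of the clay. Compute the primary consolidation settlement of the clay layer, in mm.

Mid-depth of clay below the ground surface: z = 1.7 + 6.5/2 = 4.95 m.
Total vertical stress at mid-clay: σ_v = 18.5×1.7 + 18.5×3.25 = 91.575 kPa.
Pore pressure: u = 9.81×(4.95 − 0.67) = 41.987 kPa.
Initial effective stress: σ'_0 = σ_v − u = 91.575 − 41.987 = 49.588 kPa.
Stress increase at mid-clay by the 2:1 spreading method:
Δσ = qBL/((B+z)(L+z)) = 200×5.4×5.4/((5.4+4.95)(5.4+4.95)) = 54.442 kPa
Final effective stress: σ'_f = 49.588 + 54.442 = 104.03 kPa.
σ'_f = 104.03 > σ'_p = 92.1 kPa, so the stress path crosses the preconsolidation pressure — recompression up to σ'_p, then virgin compression beyond:
S_c = H/(1+e₀)·[C_r·log₁₀(σ'_p/σ'_0) + C_c·log₁₀(σ'_f/σ'_p)]
    = 6.5/1.74 × [0.078×log₁₀(92.1/49.588) + 0.26×log₁₀(104.03/92.1)]
    = 3.7356 × [0.020973 + 0.013754] = 0.1297 m

S_c ≈ 130 mm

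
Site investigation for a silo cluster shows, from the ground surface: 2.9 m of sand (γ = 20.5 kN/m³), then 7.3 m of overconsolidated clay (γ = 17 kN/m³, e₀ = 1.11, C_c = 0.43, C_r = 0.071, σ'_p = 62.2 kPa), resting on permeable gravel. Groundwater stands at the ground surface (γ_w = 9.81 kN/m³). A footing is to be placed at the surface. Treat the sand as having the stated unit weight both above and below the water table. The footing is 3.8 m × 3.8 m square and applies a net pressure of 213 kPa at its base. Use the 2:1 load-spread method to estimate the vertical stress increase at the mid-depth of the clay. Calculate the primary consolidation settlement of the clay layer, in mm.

Mid-depth of clay below the ground surface: z = 2.9 + 7.3/2 = 6.55 m.
Total vertical stress at mid-clay: σ_v = 20.5×2.9 + 17×3.65 = 121.5 kPa.
Pore pressure: u = 9.81×(6.55 − 0) = 64.255 kPa.
Initial effective stress: σ'_0 = σ_v − u = 121.5 − 64.255 = 57.245 kPa.
Stress increase at mid-clay by the 2:1 spreading method:
Δσ = qBL/((B+z)(L+z)) = 213×3.8×3.8/((3.8+6.55)(3.8+6.55)) = 28.712 kPa
Final effective stress: σ'_f = 57.245 + 28.712 = 85.957 kPa.
σ'_f = 85.957 > σ'_p = 62.2 kPa, so the stress path crosses the preconsolidation pressure — recompression up to σ'_p, then virgin compression beyond:
S_c = H/(1+e₀)·[C_r·log₁₀(σ'_p/σ'_0) + C_c·log₁₀(σ'_f/σ'_p)]
    = 7.3/2.11 × [0.071×log₁₀(62.2/57.245) + 0.43×log₁₀(85.957/62.2)]
    = 3.4597 × [0.0025598 + 0.060411] = 0.2179 m

S_c ≈ 218 mm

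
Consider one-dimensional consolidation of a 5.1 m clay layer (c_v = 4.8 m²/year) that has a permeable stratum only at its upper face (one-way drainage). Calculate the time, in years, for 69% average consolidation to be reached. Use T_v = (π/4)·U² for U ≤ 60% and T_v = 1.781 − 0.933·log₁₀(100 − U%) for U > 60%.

Drainage path length: H_d = H = 5.1 m (single drainage).
U > 60%: T_v = 1.781 − 0.933·log₁₀(100 − 69) = 0.38956.
t = T_v·H_d²/c_v = 0.38956×5.1²/4.8 = 2.111 years.

t ≈ 2.11 years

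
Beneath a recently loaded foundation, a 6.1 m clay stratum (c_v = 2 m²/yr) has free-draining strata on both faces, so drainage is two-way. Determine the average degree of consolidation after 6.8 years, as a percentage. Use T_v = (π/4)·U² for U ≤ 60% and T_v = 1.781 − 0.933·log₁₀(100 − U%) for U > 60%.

U ≈ 97.8 %

Drainage path length: H_d = H/2 = 3.05 m (double drainage).
T_v = c_v·t/H_d² = 2×6.8/3.05² = 1.462.
T_v = 1.462 corresponds to the U > 60% branch:
U = 1 − 10^((1.781 − T_v)/0.933)/100 = 0.978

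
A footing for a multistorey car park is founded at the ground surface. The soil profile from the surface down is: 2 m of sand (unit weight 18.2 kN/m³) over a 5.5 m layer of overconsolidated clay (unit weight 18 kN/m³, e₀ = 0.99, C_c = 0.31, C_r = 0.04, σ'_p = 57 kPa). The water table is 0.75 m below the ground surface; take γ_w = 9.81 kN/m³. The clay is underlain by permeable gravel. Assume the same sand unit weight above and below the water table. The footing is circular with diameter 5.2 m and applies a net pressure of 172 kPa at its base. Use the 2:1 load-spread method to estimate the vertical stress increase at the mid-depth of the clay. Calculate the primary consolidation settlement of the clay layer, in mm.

S_c ≈ 194 mm

Mid-depth of clay below the ground surface: z = 2 + 5.5/2 = 4.75 m.
Total vertical stress at mid-clay: σ_v = 18.2×2 + 18×2.75 = 85.9 kPa.
Pore pressure: u = 9.81×(4.75 − 0.75) = 39.24 kPa.
Initial effective stress: σ'_0 = σ_v − u = 85.9 − 39.24 = 46.66 kPa.
Stress increase at mid-clay by the 2:1 spreading method:
Δσ ≈ qD²/(D+z)² = 172×5.2²/(5.2+4.75)² = 46.977 kPa
Final effective stress: σ'_f = 46.66 + 46.977 = 93.637 kPa.
σ'_f = 93.637 > σ'_p = 57 kPa, so the stress path crosses the preconsolidation pressure — recompression up to σ'_p, then virgin compression beyond:
S_c = H/(1+e₀)·[C_r·log₁₀(σ'_p/σ'_0) + C_c·log₁₀(σ'_f/σ'_p)]
    = 5.5/1.99 × [0.04×log₁₀(57/46.66) + 0.31×log₁₀(93.637/57)]
    = 2.7638 × [0.0034772 + 0.066828] = 0.1943 m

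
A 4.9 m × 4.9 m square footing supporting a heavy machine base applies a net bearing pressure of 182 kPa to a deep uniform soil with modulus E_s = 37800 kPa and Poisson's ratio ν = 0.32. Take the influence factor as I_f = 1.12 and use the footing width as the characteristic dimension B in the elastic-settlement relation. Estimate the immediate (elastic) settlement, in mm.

Immediate (elastic) settlement: S_e = q·B·(1−ν²)/E_s · I_f.
S_e = 182 × 4.9 × (1 − 0.32²) / 37800 × 1.12
    = 182 × 4.9 × 0.8976 / 37800 × 1.12
    = 0.02372 m = 23.72 mm

S_e ≈ 23.7 mm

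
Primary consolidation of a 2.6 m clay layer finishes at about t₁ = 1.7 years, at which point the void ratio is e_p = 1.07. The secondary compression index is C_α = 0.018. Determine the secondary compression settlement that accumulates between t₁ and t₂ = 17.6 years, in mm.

S_s ≈ 22.9 mm

Secondary compression: S_s = C_α·H/(1+e_p)·log₁₀(t₂/t₁)
S_s = 0.018×2.6/(1+1.07)×log₁₀(17.6/1.7)
    = 0.02261 × 1.015 = 0.02295 m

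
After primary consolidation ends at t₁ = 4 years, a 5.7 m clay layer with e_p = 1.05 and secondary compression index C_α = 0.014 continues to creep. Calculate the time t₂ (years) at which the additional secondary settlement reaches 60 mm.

S_s = C_α·H/(1+e_p)·log₁₀(t₂/t₁) ⇒ log₁₀(t₂/t₁) = S_s·(1+e_p)/(C_α·H).
log₁₀(t₂/t₁) = 0.06 × (1+1.05) / (0.014×5.7) = 1.541
t₂ = t₁ × 10^1.541 = 4 × 34.78 = 139.1 years

t₂ ≈ 139 years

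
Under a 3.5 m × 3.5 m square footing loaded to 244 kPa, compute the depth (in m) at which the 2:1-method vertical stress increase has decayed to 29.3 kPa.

z ≈ 6.6 m

2:1 spreading — at depth z the loaded area has grown by z in each plan dimension:
qB²/(B+z)² = Δσ_z ⇒ z = B(√(q/Δσ_z) − 1) = 3.5×(√(244/29.3) − 1) = 6.6 m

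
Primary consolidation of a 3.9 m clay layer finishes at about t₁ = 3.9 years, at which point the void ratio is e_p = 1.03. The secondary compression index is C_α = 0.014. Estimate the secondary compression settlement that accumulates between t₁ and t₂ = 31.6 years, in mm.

Secondary compression: S_s = C_α·H/(1+e_p)·log₁₀(t₂/t₁)
S_s = 0.014×3.9/(1+1.03)×log₁₀(31.6/3.9)
    = 0.0269 × 0.9086 = 0.02444 m

S_s ≈ 24.4 mm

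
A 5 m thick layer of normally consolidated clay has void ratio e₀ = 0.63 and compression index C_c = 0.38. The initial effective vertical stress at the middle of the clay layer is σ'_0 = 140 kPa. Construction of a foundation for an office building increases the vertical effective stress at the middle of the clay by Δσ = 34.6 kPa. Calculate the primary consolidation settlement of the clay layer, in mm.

Final effective stress: σ'_f = σ'_0 + Δσ = 140 + 34.6 = 174.6 kPa.
Normally consolidated clay, so the full stress increment lies on the virgin compression line:
S_c = C_c·H/(1+e₀)·log₁₀(σ'_f/σ'_0) = 0.38×5/(1+0.63)×log₁₀(174.6/140)
    = 1.1656 × 0.095916 = 0.1118 m

S_c ≈ 112 mm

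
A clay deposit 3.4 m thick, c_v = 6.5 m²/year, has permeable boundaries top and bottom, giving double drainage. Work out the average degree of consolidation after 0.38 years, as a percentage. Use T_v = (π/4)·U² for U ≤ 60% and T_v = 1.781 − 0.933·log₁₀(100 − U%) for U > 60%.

U ≈ 90.2 %

Drainage path length: H_d = H/2 = 1.7 m (double drainage).
T_v = c_v·t/H_d² = 6.5×0.38/1.7² = 0.85467.
T_v = 0.85467 corresponds to the U > 60% branch:
U = 1 − 10^((1.781 − T_v)/0.933)/100 = 0.9016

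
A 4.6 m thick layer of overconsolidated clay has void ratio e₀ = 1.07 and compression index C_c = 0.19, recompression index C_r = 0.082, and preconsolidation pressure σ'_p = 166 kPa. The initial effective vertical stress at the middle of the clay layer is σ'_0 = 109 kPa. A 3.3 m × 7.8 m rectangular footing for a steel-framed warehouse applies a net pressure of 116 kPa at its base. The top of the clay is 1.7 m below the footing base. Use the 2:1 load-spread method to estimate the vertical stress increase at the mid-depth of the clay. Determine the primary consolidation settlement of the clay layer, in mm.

Mid-depth of clay below the footing base: z = 1.7 + 4.6/2 = 4 m.
Stress increase at mid-clay by the 2:1 spreading method:
Δσ = qBL/((B+z)(L+z)) = 116×3.3×7.8/((3.3+4)(7.8+4)) = 34.663 kPa
Final effective stress: σ'_f = 109 + 34.663 = 143.66 kPa.
σ'_f = 143.66 ≤ σ'_p = 166 kPa, so the clay remains overconsolidated and only the recompression index applies:
S_c = C_r·H/(1+e₀)·log₁₀(σ'_f/σ'_0) = 0.082×4.6/2.07×log₁₀(143.66/109)
    = 0.18222 × 0.11991 = 0.02185 m

S_c ≈ 21.9 mm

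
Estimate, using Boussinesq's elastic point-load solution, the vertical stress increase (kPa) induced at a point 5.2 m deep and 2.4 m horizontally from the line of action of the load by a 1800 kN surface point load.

Δσ_z ≈ 19.6 kPa

Boussinesq vertical stress below a point load on an elastic half-space:
Δσ_z = 3P/(2πz²) · [1 + (r/z)²]^(−5/2)
r/z = 2.4/5.2 = 0.46154; [1+(r/z)²]^(−5/2) = 0.61707.
Δσ_z = 3×1800/(2π×5.2²) × 0.61707 = 31.784 × 0.61707 = 19.61 kPa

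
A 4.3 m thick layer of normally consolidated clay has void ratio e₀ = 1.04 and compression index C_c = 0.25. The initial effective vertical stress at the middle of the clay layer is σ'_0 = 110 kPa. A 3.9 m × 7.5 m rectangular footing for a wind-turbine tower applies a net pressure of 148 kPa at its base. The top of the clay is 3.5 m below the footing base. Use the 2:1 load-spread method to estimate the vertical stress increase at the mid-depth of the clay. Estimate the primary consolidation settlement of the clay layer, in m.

Mid-depth of clay below the footing base: z = 3.5 + 4.3/2 = 5.65 m.
Stress increase at mid-clay by the 2:1 spreading method:
Δσ = qBL/((B+z)(L+z)) = 148×3.9×7.5/((3.9+5.65)(7.5+5.65)) = 34.471 kPa
Final effective stress: σ'_f = σ'_0 + Δσ = 110 + 34.471 = 144.47 kPa.
Normally consolidated clay, so the full stress increment lies on the virgin compression line:
S_c = C_c·H/(1+e₀)·log₁₀(σ'_f/σ'_0) = 0.25×4.3/(1+1.04)×log₁₀(144.47/110)
    = 0.52696 × 0.11838 = 0.06238 m

S_c ≈ 0.0624 m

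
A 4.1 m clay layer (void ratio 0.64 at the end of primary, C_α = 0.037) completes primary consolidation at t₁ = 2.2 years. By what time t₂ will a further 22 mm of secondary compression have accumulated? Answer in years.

S_s = C_α·H/(1+e_p)·log₁₀(t₂/t₁) ⇒ log₁₀(t₂/t₁) = S_s·(1+e_p)/(C_α·H).
log₁₀(t₂/t₁) = 0.022 × (1+0.64) / (0.037×4.1) = 0.2378
t₂ = t₁ × 10^0.2378 = 2.2 × 1.729 = 3.804 years

t₂ ≈ 3.8 years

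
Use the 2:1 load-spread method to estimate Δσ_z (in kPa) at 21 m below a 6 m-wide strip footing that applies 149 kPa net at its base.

Δσ_z ≈ 33.1 kPa

By the 2:1 method the load spreads at 1 horizontal : 2 vertical, so at depth z the loaded area has grown by z in each plan dimension:
Δσ = qB/(B+z) = 149×6/(6+21) = 33.111 kPa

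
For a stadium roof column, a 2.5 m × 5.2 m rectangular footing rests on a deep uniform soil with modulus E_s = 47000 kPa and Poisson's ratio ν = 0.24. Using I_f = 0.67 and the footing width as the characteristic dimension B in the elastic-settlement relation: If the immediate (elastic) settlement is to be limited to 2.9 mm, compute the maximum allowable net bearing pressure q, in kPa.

q ≈ 86.3 kPa

S_e = q·B·(1−ν²)/E_s · I_f  ⇒  q = S_e·E_s / (B·(1−ν²)·I_f).
q = 0.0029 × 47000 / (2.5 × 0.9424 × 0.67) = 86.35 kPa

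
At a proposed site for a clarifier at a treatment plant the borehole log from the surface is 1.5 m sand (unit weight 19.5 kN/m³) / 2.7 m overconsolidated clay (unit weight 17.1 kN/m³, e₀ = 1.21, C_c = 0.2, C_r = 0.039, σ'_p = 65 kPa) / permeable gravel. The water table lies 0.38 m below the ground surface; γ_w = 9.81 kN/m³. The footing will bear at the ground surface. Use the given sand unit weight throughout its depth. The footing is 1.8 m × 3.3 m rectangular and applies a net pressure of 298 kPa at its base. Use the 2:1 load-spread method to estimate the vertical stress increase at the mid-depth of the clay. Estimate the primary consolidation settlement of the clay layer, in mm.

S_c ≈ 51.9 mm

Mid-depth of clay below the ground surface: z = 1.5 + 2.7/2 = 2.85 m.
Total vertical stress at mid-clay: σ_v = 19.5×1.5 + 17.1×1.35 = 52.335 kPa.
Pore pressure: u = 9.81×(2.85 − 0.38) = 24.231 kPa.
Initial effective stress: σ'_0 = σ_v − u = 52.335 − 24.231 = 28.104 kPa.
Stress increase at mid-clay by the 2:1 spreading method:
Δσ = qBL/((B+z)(L+z)) = 298×1.8×3.3/((1.8+2.85)(3.3+2.85)) = 61.898 kPa
Final effective stress: σ'_f = 28.104 + 61.898 = 90.002 kPa.
σ'_f = 90.002 > σ'_p = 65 kPa, so the stress path crosses the preconsolidation pressure — recompression up to σ'_p, then virgin compression beyond:
S_c = H/(1+e₀)·[C_r·log₁₀(σ'_p/σ'_0) + C_c·log₁₀(σ'_f/σ'_p)]
    = 2.7/2.21 × [0.039×log₁₀(65/28.104) + 0.2×log₁₀(90.002/65)]
    = 1.2217 × [0.014202 + 0.028268] = 0.05189 m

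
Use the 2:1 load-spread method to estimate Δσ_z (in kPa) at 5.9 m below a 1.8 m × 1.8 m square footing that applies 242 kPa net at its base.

Δσ_z ≈ 13.2 kPa

By the 2:1 method the load spreads at 1 horizontal : 2 vertical, so at depth z the loaded area has grown by z in each plan dimension:
Δσ = qBL/((B+z)(L+z)) = 242×1.8×1.8/((1.8+5.9)(1.8+5.9)) = 13.224 kPa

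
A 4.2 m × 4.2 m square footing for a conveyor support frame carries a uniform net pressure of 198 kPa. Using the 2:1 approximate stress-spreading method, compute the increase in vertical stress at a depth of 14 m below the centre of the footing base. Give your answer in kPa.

By the 2:1 method the load spreads at 1 horizontal : 2 vertical, so at depth z the loaded area has grown by z in each plan dimension:
Δσ = qBL/((B+z)(L+z)) = 198×4.2×4.2/((4.2+14)(4.2+14)) = 10.544 kPa

Δσ_z ≈ 10.5 kPa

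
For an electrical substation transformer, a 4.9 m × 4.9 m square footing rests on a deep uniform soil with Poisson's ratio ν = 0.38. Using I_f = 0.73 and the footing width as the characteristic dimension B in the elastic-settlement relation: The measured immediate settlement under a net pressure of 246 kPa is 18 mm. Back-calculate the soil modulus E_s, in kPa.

S_e = q·B·(1−ν²)/E_s · I_f  ⇒  E_s = q·B·(1−ν²)·I_f / S_e.
E_s = 246 × 4.9 × 0.8556 × 0.73 / 0.018 = 41830 kPa

E_s ≈ 41800 kPa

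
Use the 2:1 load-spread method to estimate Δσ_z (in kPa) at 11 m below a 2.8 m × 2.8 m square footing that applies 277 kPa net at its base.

By the 2:1 method the load spreads at 1 horizontal : 2 vertical, so at depth z the loaded area has grown by z in each plan dimension:
Δσ = qBL/((B+z)(L+z)) = 277×2.8×2.8/((2.8+11)(2.8+11)) = 11.403 kPa

Δσ_z ≈ 11.4 kPa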